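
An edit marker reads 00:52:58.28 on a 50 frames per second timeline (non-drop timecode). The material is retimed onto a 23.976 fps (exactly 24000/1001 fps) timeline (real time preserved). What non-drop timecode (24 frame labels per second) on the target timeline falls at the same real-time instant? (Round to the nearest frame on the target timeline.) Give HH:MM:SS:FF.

00:52:55:09

Source frame index: (0×3600 + 52×60 + 58) × 50 + 28 = 158928.
Real time: 158928 / (50) = 79464/25 s.
Target frame: (79464/25) × (24000/1001) = 990720/13 ≈ 76209.231 → 76209.
At 24 labels/s: frame 76209 → 00:52:55:09.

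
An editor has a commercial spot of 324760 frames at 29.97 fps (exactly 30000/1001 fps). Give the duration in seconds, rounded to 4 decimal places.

Running time = 324760 × 1001/30000 = 8127119/750 s ≈ 10836.1587 s.

10836.1587 seconds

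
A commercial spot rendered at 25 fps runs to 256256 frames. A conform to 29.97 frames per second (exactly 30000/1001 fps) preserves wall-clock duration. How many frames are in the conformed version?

307200 frames

Target frames = source frames × (target rate / source rate) = 256256 × (30000/1001)/(25) = 256256 × 1200/1001 = 307200.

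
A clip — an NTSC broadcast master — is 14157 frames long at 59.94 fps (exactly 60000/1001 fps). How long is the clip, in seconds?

236.18595 seconds

Running time = 14157 / (60000/1001) = 236.18595 s.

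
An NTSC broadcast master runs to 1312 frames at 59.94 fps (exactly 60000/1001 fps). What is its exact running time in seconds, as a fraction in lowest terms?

41041/1875 seconds

Running time = 1312 ÷ (60000/1001) = 1312 × 1001/60000 = 41041/1875 s.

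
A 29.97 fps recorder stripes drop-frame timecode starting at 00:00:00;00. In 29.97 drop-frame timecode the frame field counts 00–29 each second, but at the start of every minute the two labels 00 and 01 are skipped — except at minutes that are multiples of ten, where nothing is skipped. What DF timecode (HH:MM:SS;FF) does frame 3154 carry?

00:01:45;06

Ten DF minutes hold 17982 frames, so frame 3154 lies in block 0 (frames 0–17981) with 3154 frames into that block.
The block's first minute is 1800 frames and the rest 1798 each; 3154 frames reaches minute 1, so 0 × 18 + 1 × 2 = 2 labels have been skipped so far.
Adding those back, label number 3154 + 2 = 3156 at 30 labels/s is 105 s + 6 f = 0 h 1 min 45 s frame 6, i.e. 00:01:45;06.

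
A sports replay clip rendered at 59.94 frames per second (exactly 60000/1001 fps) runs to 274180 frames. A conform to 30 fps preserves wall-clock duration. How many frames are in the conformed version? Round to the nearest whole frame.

137227 frames

Frames at target rate = 274180 × (30) / (60000/1001) = 13722709/100 ≈ 137227.090.
Nearest whole frame: 137227.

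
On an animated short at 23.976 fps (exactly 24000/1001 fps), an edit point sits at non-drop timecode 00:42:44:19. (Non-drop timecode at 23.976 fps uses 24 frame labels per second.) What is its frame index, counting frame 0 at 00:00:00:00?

frame 61555

Total seconds to the label: (0 × 3600 + 42 × 60 + 44) = 2564.
Frame index = 2564 × 24 + 19 = 61555.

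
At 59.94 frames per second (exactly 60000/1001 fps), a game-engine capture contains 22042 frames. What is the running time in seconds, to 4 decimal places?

Running time = 22042 × 1001/60000 = 11032021/30000 s ≈ 367.7340 s.

367.7340 seconds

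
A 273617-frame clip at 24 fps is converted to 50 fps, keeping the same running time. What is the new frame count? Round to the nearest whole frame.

Frames at target rate = 273617 × (50) / (24) = 6840425/12 ≈ 570035.417.
Nearest whole frame: 570035.

570035 frames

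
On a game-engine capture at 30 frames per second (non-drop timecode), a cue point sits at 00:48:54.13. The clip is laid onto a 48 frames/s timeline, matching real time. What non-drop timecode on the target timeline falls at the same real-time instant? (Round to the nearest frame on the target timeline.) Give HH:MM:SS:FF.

Source frame index: (0×3600 + 48×60 + 54) × 30 + 13 = 88033.
Real time: 88033 / (30) = 88033/30 s.
Target frame: (88033/30) × (48) = 704264/5 ≈ 140852.800 → 140853.
At 48 labels/s: frame 140853 → 00:48:54:21.

00:48:54:21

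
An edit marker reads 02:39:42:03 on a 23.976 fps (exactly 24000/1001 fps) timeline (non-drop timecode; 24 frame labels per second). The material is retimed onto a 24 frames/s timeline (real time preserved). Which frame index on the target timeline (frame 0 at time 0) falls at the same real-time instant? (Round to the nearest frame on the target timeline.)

Source frame index: (2×3600 + 39×60 + 42) × 24 + 3 = 229971.
Real time: 229971 / (24000/1001) = 76733657/8000 s.
Target frame: (76733657/8000) × (24) = 230200971/1000 ≈ 230200.971 → 230201.

frame 230201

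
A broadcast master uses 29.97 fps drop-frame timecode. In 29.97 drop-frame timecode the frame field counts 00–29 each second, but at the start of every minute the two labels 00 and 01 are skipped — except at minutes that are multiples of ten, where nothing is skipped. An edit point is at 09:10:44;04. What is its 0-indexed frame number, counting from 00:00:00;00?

Complete 10-minute blocks: 55, each 17982 frames → 989010.
Remaining 0 whole minutes in the current block: 0 frames.
Within the current minute: 44 × 30 + 4 = 1324. Total = 989010 + 0 + 1324 = 990334.

990334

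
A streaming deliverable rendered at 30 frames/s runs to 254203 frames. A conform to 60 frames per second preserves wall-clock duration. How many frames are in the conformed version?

Target frames = source frames × (target rate / source rate) = 254203 × (60)/(30) = 254203 × 2 = 508406.

508406 frames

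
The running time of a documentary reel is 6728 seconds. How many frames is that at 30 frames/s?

201840 frames

Frames = 6728 × 30 = 201840.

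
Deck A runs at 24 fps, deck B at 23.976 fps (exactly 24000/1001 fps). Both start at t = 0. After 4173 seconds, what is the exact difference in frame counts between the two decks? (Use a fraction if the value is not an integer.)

A emits 24 × 4173 = 100152 frames; B emits 24000/1001 × 4173 = 7704000/77.
Difference = 7704/77 frames (≈ 100.0519); B is behind A.

7704/77 frames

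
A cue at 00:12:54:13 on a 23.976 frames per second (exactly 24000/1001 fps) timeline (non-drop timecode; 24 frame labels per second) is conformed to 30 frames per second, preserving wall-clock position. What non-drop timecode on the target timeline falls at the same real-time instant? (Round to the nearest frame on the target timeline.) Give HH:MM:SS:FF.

00:12:55:09

Source frame index: (0×3600 + 12×60 + 54) × 24 + 13 = 18589.
Real time: 18589 / (24000/1001) = 18607589/24000 s.
Target frame: (18607589/24000) × (30) = 18607589/800 ≈ 23259.486 → 23259.
At 30 labels/s: frame 23259 → 00:12:55:09.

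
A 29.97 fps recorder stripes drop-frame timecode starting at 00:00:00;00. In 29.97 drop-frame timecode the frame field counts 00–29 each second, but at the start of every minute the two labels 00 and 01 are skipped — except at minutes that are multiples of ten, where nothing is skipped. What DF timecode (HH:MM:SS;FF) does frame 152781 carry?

01:24:57;23

Ten DF minutes hold 17982 frames, so frame 152781 lies in block 8 (frames 143856–161837) with 8925 frames into that block.
The block's first minute is 1800 frames and the rest 1798 each; 8925 frames reaches minute 4, so 8 × 18 + 4 × 2 = 152 labels have been skipped so far.
Adding those back, label number 152781 + 152 = 152933 at 30 labels/s is 5097 s + 23 f = 1 h 24 min 57 s frame 23, i.e. 01:24:57;23.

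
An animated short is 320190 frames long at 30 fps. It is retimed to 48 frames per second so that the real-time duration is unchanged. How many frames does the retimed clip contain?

512304 frames

Target frames = source frames × (target rate / source rate) = 320190 × (48)/(30) = 320190 × 8/5 = 512304.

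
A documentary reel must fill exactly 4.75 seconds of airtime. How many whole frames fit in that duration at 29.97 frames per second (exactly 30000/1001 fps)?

142 frames

Frames = 4.75 × 30000/1001 = 142500/1001 ≈ 142.3576.
Complete frames: 142.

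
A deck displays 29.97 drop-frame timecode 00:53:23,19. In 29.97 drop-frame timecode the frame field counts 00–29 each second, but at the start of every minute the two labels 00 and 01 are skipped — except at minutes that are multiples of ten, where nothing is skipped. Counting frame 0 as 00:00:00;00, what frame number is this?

96013

Complete 10-minute blocks: 5, each 17982 frames → 89910.
Remaining 3 whole minutes in the current block: 1800 + 2 × 1798 = 5396 frames.
Within the current minute: 23 × 30 + 19 − 2 = 707 (labels ;00/;01 skipped at this minute). Total = 89910 + 5396 + 707 = 96013.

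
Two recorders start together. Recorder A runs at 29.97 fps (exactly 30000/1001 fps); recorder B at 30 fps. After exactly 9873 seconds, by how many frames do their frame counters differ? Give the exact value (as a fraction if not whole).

A emits 30000/1001 × 9873 = 296190000/1001 frames; B emits 30 × 9873 = 296190.
Difference = 296190/1001 frames (≈ 295.8941); B is ahead of A.

296190/1001 frames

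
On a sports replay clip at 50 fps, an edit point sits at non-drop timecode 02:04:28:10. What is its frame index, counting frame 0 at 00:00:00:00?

Total seconds to the label: (2 × 3600 + 4 × 60 + 28) = 7468.
Frame index = 7468 × 50 + 10 = 373410.

frame 373410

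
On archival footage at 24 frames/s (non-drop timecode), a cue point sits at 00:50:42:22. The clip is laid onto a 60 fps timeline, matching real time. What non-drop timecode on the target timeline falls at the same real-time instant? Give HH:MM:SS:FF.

00:50:42:55

Source frame index: (0×3600 + 50×60 + 42) × 24 + 22 = 73030.
Real time: 73030 / (24) = 36515/12 s.
Target frame: (36515/12) × (60) = 182575.
At 60 labels/s: frame 182575 → 00:50:42:55.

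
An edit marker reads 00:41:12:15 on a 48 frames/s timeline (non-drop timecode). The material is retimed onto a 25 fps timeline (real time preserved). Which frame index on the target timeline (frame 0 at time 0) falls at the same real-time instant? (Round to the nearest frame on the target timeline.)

frame 61808

Source frame index: (0×3600 + 41×60 + 12) × 48 + 15 = 118671.
Real time: 118671 / (48) = 39557/16 s.
Target frame: (39557/16) × (25) = 988925/16 ≈ 61807.812 → 61808.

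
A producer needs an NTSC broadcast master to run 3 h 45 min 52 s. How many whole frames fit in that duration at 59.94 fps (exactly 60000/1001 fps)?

3 h 45 min 52 s = 13552 s.
Frames = 13552 × 60000/1001 = 10560000/13 ≈ 812307.6923.
Complete frames: 812307.

812307 frames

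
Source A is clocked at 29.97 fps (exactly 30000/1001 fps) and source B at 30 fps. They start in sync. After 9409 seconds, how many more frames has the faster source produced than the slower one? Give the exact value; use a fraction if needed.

A emits 30000/1001 × 9409 = 282270000/1001 frames; B emits 30 × 9409 = 282270.
Difference = 282270/1001 frames (≈ 281.9880); B is ahead of A.

282270/1001 frames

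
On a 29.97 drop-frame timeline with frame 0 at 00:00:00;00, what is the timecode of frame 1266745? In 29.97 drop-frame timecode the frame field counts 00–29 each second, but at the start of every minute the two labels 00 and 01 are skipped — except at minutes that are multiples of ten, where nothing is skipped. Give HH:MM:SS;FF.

Ten DF minutes hold 17982 frames, so frame 1266745 lies in block 70 (frames 1258740–1276721) with 8005 frames into that block.
The block's first minute is 1800 frames and the rest 1798 each; 8005 frames reaches minute 4, so 70 × 18 + 4 × 2 = 1268 labels have been skipped so far.
Adding those back, label number 1266745 + 1268 = 1268013 at 30 labels/s is 42267 s + 3 f = 11 h 44 min 27 s frame 3, i.e. 11:44:27;03.

11:44:27;03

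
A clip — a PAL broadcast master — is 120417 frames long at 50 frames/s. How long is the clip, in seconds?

Running time = 120417 / (50) = 2408.34 s.

2408.34 seconds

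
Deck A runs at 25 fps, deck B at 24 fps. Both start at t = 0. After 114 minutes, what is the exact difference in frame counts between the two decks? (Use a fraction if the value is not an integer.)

6840 frames

114 min = 6840 s.
A emits 25 × 6840 = 171000 frames; B emits 24 × 6840 = 164160.
Difference = 6840 frames; B is behind A.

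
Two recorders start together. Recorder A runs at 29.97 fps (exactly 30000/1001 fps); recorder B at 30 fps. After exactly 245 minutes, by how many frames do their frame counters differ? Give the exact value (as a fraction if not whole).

63000/143 frames

245 min = 14700 s.
A emits 30000/1001 × 14700 = 63000000/143 frames; B emits 30 × 14700 = 441000.
Difference = 63000/143 frames (≈ 440.5594); B is ahead of A.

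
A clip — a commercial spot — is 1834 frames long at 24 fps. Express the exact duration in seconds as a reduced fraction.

917/12 seconds

Running time = 1834 ÷ (24) = 1834 × 1/24 = 917/12 s.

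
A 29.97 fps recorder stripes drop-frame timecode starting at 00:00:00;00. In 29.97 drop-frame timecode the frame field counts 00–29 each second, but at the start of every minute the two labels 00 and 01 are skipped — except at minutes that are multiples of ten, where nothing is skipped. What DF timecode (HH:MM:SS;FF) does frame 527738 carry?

04:53:28;26

Ten DF minutes hold 17982 frames, so frame 527738 lies in block 29 (frames 521478–539459) with 6260 frames into that block.
The block's first minute is 1800 frames and the rest 1798 each; 6260 frames reaches minute 3, so 29 × 18 + 3 × 2 = 528 labels have been skipped so far.
Adding those back, label number 527738 + 528 = 528266 at 30 labels/s is 17608 s + 26 f = 4 h 53 min 28 s frame 26, i.e. 04:53:28;26.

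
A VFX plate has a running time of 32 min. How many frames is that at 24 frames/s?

32 min = 1920 s.
Frames = 1920 × 24 = 46080.

46080 frames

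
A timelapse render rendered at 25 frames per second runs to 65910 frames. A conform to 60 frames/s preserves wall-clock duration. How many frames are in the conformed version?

158184 frames

Target frames = source frames × (target rate / source rate) = 65910 × (60)/(25) = 65910 × 12/5 = 158184.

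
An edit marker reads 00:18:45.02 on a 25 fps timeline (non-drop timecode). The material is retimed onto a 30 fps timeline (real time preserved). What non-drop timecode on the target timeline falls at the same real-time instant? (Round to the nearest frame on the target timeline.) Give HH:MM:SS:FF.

Source frame index: (0×3600 + 18×60 + 45) × 25 + 2 = 28127.
Real time: 28127 / (25) = 28127/25 s.
Target frame: (28127/25) × (30) = 168762/5 ≈ 33752.400 → 33752.
At 30 labels/s: frame 33752 → 00:18:45:02.

00:18:45:02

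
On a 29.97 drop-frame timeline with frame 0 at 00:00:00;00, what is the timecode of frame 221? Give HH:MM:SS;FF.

00:00:07;11

Each 10-minute DF block holds 10 × 60 × 30 − 9 × 2 = 17982 frames. 221 ÷ 17982 → 0 full blocks, remainder 221.
Within the partial block the first minute is 1800 frames and each further minute 1798, so 0 further minute boundaries passed. Total skipped labels = 18 × 0 + 2 × 0 = 0.
Non-drop label index = 221 + 0 = 221; at 30 labels/s that is 00:00:07:11, i.e. DF 00:00:07;11.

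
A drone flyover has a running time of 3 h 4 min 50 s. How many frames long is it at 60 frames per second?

3 h 4 min 50 s = 11090 s.
Frames = 11090 × 60 = 665400.

665400 frames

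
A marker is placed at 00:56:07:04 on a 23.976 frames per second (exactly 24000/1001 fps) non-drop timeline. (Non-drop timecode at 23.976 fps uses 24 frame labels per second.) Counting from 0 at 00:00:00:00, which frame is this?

80812

Total seconds to the label: (0 × 3600 + 56 × 60 + 7) = 3367.
Frame index = 3367 × 24 + 4 = 80812.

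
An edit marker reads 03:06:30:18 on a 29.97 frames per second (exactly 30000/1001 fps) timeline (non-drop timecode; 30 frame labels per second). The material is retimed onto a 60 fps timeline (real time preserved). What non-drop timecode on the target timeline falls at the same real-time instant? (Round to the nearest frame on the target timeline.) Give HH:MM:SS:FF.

Source frame index: (3×3600 + 6×60 + 30) × 30 + 18 = 335718.
Real time: 335718 / (30000/1001) = 56008953/5000 s.
Target frame: (56008953/5000) × (60) = 168026859/250 ≈ 672107.436 → 672107.
At 60 labels/s: frame 672107 → 03:06:41:47.

03:06:41:47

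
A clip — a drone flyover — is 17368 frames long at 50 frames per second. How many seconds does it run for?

Running time = 17368 / (50) = 347.36 s.

347.36 seconds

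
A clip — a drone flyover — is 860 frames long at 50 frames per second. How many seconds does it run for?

17.2 seconds

Running time = 860 / (50) = 17.2 s.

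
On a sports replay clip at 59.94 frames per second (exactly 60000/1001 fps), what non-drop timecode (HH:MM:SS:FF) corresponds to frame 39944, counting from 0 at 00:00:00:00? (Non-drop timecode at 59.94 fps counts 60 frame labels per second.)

39944 ÷ 60 = 665 full seconds, remainder 44 frames.
665 s = 0 h 11 min 5 s.
Timecode: 00:11:05:44.

00:11:05:44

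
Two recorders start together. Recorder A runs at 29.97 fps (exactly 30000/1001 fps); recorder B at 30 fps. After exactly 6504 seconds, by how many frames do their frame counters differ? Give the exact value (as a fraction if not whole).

195120/1001 frames

A emits 30000/1001 × 6504 = 195120000/1001 frames; B emits 30 × 6504 = 195120.
Difference = 195120/1001 frames (≈ 194.9251); B is ahead of A.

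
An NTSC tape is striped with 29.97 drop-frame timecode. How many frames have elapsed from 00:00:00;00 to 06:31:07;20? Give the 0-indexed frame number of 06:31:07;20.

703326

Complete 10-minute blocks: 39, each 17982 frames → 701298.
Remaining 1 whole minute in the current block: 1800 + 0 × 1798 = 1800 frames.
Within the current minute: 7 × 30 + 20 − 2 = 228 (labels ;00/;01 skipped at this minute). Total = 701298 + 1800 + 228 = 703326.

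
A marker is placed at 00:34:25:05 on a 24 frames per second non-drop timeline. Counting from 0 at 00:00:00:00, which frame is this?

frame 49565

Total seconds to the label: (0 × 3600 + 34 × 60 + 25) = 2065.
Frame index = 2065 × 24 + 5 = 49565.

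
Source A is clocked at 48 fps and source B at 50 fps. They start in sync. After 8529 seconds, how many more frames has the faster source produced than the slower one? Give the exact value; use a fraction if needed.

17058 frames

A emits 48 × 8529 = 409392 frames; B emits 50 × 8529 = 426450.
Difference = 17058 frames; B is ahead of A.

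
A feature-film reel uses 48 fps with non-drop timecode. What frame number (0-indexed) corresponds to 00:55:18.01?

Total seconds to the label: (0 × 3600 + 55 × 60 + 18) = 3318.
Frame index = 3318 × 48 + 1 = 159265.

159265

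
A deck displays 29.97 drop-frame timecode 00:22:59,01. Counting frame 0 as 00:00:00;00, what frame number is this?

Complete 10-minute blocks: 2, each 17982 frames → 35964.
Remaining 2 whole minutes in the current block: 1800 + 1 × 1798 = 3598 frames.
Within the current minute: 59 × 30 + 1 − 2 = 1769 (labels ;00/;01 skipped at this minute). Total = 35964 + 3598 + 1769 = 41331.

41331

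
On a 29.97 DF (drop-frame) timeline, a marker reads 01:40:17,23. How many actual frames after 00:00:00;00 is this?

Complete 10-minute blocks: 10, each 17982 frames → 179820.
Remaining 0 whole minutes in the current block: 0 frames.
Within the current minute: 17 × 30 + 23 = 533. Total = 179820 + 0 + 533 = 180353.

180353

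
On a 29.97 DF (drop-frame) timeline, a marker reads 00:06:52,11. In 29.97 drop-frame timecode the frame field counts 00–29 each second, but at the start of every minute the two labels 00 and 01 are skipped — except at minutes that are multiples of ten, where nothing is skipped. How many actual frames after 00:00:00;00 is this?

Complete 10-minute blocks: 0, each 17982 frames → 0.
Remaining 6 whole minutes in the current block: 1800 + 5 × 1798 = 10790 frames.
Within the current minute: 52 × 30 + 11 − 2 = 1569 (labels ;00/;01 skipped at this minute). Total = 0 + 10790 + 1569 = 12359.

12359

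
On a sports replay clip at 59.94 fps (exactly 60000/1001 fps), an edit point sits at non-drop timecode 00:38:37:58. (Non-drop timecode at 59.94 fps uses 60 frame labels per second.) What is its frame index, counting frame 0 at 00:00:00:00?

Total seconds to the label: (0 × 3600 + 38 × 60 + 37) = 2317.
Frame index = 2317 × 60 + 58 = 139078.

frame 139078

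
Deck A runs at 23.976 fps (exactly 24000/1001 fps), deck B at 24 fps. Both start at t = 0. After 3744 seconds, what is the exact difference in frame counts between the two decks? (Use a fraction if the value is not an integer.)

A emits 24000/1001 × 3744 = 6912000/77 frames; B emits 24 × 3744 = 89856.
Difference = 6912/77 frames (≈ 89.7662); B is ahead of A.

6912/77 frames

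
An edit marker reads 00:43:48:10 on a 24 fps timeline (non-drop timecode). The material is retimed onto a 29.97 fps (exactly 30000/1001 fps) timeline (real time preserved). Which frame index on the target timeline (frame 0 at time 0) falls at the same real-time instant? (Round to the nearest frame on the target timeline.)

frame 78774

Source frame index: (0×3600 + 43×60 + 48) × 24 + 10 = 63082.
Real time: 63082 / (24) = 31541/12 s.
Target frame: (31541/12) × (30000/1001) = 78852500/1001 ≈ 78773.726 → 78774.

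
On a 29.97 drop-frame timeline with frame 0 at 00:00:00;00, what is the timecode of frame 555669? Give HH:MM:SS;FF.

05:09:00;27

Ten DF minutes hold 17982 frames, so frame 555669 lies in block 30 (frames 539460–557441) with 16209 frames into that block.
The block's first minute is 1800 frames and the rest 1798 each; 16209 frames reaches minute 9, so 30 × 18 + 9 × 2 = 558 labels have been skipped so far.
Adding those back, label number 555669 + 558 = 556227 at 30 labels/s is 18540 s + 27 f = 5 h 9 min 0 s frame 27, i.e. 05:09:00;27.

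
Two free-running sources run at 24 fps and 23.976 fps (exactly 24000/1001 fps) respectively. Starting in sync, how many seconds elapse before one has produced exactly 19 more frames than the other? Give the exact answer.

19019/24 seconds

The gap grows by |24000/1001 − 24| = 24/1001 frames per second.
Time for a 19-frame gap: 19 ÷ (24/1001) = 19019/24 s.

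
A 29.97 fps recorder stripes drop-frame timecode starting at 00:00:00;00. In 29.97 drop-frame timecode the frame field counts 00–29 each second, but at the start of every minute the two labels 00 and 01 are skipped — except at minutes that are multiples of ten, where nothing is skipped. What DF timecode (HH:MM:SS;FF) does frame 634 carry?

00:00:21;04

Each 10-minute DF block holds 10 × 60 × 30 − 9 × 2 = 17982 frames. 634 ÷ 17982 → 0 full blocks, remainder 634.
Within the partial block the first minute is 1800 frames and each further minute 1798, so 0 further minute boundaries passed. Total skipped labels = 18 × 0 + 2 × 0 = 0.
Non-drop label index = 634 + 0 = 634; at 30 labels/s that is 00:00:21:04, i.e. DF 00:00:21;04.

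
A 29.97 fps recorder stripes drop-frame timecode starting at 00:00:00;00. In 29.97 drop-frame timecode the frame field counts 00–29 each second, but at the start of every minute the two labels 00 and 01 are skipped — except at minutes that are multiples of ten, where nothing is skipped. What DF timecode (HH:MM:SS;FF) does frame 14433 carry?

Each 10-minute DF block holds 10 × 60 × 30 − 9 × 2 = 17982 frames. 14433 ÷ 17982 → 0 full blocks, remainder 14433.
Within the partial block the first minute is 1800 frames and each further minute 1798, so 8 further minute boundaries passed. Total skipped labels = 18 × 0 + 2 × 8 = 16.
Non-drop label index = 14433 + 16 = 14449; at 30 labels/s that is 00:08:01:19, i.e. DF 00:08:01;19.

00:08:01;19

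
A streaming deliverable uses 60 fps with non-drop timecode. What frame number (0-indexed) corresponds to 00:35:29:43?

Total seconds to the label: (0 × 3600 + 35 × 60 + 29) = 2129.
Frame index = 2129 × 60 + 43 = 127783.

127783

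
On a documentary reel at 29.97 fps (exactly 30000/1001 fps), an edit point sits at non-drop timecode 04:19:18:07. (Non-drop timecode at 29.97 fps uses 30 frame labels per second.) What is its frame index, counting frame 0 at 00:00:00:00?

Total seconds to the label: (4 × 3600 + 19 × 60 + 18) = 15558.
Frame index = 15558 × 30 + 7 = 466747.

466747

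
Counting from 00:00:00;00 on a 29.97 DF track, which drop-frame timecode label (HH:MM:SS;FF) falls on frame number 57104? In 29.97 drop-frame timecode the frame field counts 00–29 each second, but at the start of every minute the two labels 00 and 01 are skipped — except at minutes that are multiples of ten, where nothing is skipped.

Ten DF minutes hold 17982 frames, so frame 57104 lies in block 3 (frames 53946–71927) with 3158 frames into that block.
The block's first minute is 1800 frames and the rest 1798 each; 3158 frames reaches minute 1, so 3 × 18 + 1 × 2 = 56 labels have been skipped so far.
Adding those back, label number 57104 + 56 = 57160 at 30 labels/s is 1905 s + 10 f = 0 h 31 min 45 s frame 10, i.e. 00:31:45;10.

00:31:45;10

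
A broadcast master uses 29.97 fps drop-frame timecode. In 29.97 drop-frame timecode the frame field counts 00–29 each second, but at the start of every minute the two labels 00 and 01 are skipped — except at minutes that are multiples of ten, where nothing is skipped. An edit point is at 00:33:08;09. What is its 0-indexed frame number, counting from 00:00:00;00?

As if non-drop at 30 labels/s: (0 × 3600 + 33 × 60 + 8) × 30 + 9 = 59649.
Minute boundaries passed: 33; those not divisible by 10: 33 − 3 = 30; dropped labels = 2 × 30 = 60.
Actual frame index = 59649 − 60 = 59589.

59589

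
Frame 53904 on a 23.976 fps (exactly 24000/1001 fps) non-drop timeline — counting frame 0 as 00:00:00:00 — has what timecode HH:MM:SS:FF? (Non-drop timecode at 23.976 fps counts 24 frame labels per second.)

53904 ÷ 24 = 2246 full seconds, remainder 0 frames.
2246 s = 0 h 37 min 26 s.
Timecode: 00:37:26:00.

00:37:26:00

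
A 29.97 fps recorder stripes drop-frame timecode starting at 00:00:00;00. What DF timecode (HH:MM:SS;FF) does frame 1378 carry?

00:00:45;28

Ten DF minutes hold 17982 frames, so frame 1378 lies in block 0 (frames 0–17981) with 1378 frames into that block.
The block's first minute is 1800 frames and the rest 1798 each; 1378 frames reaches minute 0, so 0 × 18 + 0 × 2 = 0 labels have been skipped so far.
Adding those back, label number 1378 + 0 = 1378 at 30 labels/s is 45 s + 28 f = 0 h 0 min 45 s frame 28, i.e. 00:00:45;28.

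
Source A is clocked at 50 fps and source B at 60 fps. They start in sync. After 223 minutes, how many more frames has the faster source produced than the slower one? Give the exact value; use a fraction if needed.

133800 frames

223 min = 13380 s.
A emits 50 × 13380 = 669000 frames; B emits 60 × 13380 = 802800.
Difference = 133800 frames; B is ahead of A.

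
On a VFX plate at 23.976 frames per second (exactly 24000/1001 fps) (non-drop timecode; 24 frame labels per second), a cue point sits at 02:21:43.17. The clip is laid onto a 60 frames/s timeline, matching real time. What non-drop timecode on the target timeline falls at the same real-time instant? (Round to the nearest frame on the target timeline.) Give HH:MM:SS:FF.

Source frame index: (2×3600 + 21×60 + 43) × 24 + 17 = 204089.
Real time: 204089 / (24000/1001) = 204293089/24000 s.
Target frame: (204293089/24000) × (60) = 204293089/400 ≈ 510732.722 → 510733.
At 60 labels/s: frame 510733 → 02:21:52:13.

02:21:52:13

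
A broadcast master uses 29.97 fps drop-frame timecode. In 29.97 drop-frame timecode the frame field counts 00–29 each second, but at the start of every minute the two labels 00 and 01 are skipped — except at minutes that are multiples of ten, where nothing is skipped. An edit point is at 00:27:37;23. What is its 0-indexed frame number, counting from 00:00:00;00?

Complete 10-minute blocks: 2, each 17982 frames → 35964.
Remaining 7 whole minutes in the current block: 1800 + 6 × 1798 = 12588 frames.
Within the current minute: 37 × 30 + 23 − 2 = 1131 (labels ;00/;01 skipped at this minute). Total = 35964 + 12588 + 1131 = 49683.

49683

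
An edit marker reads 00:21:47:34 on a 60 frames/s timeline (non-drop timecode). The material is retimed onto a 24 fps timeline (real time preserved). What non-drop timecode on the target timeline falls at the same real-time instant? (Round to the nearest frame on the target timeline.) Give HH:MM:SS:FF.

Source frame index: (0×3600 + 21×60 + 47) × 60 + 34 = 78454.
Real time: 78454 / (60) = 39227/30 s.
Target frame: (39227/30) × (24) = 156908/5 ≈ 31381.600 → 31382.
At 24 labels/s: frame 31382 → 00:21:47:14.

00:21:47:14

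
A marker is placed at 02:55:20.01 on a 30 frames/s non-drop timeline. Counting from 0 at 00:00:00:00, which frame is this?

315601

Total seconds to the label: (2 × 3600 + 55 × 60 + 20) = 10520.
Frame index = 10520 × 30 + 1 = 315601.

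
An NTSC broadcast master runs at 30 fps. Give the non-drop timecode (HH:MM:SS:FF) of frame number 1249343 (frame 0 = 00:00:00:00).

11:34:04:23

1249343 ÷ 30 = 41644 full seconds, remainder 23 frames.
41644 s = 11 h 34 min 4 s.
Timecode: 11:34:04:23.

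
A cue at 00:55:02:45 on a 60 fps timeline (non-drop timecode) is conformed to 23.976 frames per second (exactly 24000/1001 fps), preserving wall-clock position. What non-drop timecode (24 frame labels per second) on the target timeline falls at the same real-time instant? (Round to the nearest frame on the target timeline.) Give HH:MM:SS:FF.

Source frame index: (0×3600 + 55×60 + 2) × 60 + 45 = 198165.
Real time: 198165 / (60) = 13211/4 s.
Target frame: (13211/4) × (24000/1001) = 7206000/91 ≈ 79186.813 → 79187.
At 24 labels/s: frame 79187 → 00:54:59:11.

00:54:59:11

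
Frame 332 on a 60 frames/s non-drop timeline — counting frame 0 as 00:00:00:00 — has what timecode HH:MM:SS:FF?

00:00:05:32

332 ÷ 60 = 5 full seconds, remainder 32 frames.
5 s = 0 h 0 min 5 s.
Timecode: 00:00:05:32.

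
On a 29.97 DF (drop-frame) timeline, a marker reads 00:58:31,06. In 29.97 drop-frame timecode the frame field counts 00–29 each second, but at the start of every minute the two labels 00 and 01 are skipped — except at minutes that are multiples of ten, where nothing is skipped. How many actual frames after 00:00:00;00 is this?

Complete 10-minute blocks: 5, each 17982 frames → 89910.
Remaining 8 whole minutes in the current block: 1800 + 7 × 1798 = 14386 frames.
Within the current minute: 31 × 30 + 6 − 2 = 934 (labels ;00/;01 skipped at this minute). Total = 89910 + 14386 + 934 = 105230.

105230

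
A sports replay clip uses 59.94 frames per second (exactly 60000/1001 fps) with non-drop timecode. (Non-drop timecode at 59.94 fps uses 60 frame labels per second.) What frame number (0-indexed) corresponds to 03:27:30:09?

Total seconds to the label: (3 × 3600 + 27 × 60 + 30) = 12450.
Frame index = 12450 × 60 + 9 = 747009.

747009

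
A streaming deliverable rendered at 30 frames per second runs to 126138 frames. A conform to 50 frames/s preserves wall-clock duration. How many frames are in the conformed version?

210230 frames

Target frames = source frames × (target rate / source rate) = 126138 × (50)/(30) = 126138 × 5/3 = 210230.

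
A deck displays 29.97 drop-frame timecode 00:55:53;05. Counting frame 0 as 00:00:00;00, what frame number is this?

As if non-drop at 30 labels/s: (0 × 3600 + 55 × 60 + 53) × 30 + 5 = 100595.
Minute boundaries passed: 55; those not divisible by 10: 55 − 5 = 50; dropped labels = 2 × 50 = 100.
Actual frame index = 100595 − 100 = 100495.

100495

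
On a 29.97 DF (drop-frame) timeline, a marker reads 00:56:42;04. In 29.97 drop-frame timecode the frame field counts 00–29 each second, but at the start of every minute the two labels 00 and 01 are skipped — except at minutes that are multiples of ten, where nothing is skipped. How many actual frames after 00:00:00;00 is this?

101962

Complete 10-minute blocks: 5, each 17982 frames → 89910.
Remaining 6 whole minutes in the current block: 1800 + 5 × 1798 = 10790 frames.
Within the current minute: 42 × 30 + 4 − 2 = 1262 (labels ;00/;01 skipped at this minute). Total = 89910 + 10790 + 1262 = 101962.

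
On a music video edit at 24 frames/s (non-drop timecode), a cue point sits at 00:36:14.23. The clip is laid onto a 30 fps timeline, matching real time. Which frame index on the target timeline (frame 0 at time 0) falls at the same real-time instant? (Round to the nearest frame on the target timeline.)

Source frame index: (0×3600 + 36×60 + 14) × 24 + 23 = 52199.
Real time: 52199 / (24) = 52199/24 s.
Target frame: (52199/24) × (30) = 260995/4 ≈ 65248.750 → 65249.

frame 65249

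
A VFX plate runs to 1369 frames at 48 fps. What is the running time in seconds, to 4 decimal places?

28.5208 seconds

Running time = 1369 × 1/48 = 1369/48 s ≈ 28.5208 s.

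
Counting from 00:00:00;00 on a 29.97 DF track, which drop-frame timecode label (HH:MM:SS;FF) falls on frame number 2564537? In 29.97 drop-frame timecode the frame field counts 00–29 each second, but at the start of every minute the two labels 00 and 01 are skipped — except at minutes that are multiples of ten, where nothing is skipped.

23:46:10;05

Ten DF minutes hold 17982 frames, so frame 2564537 lies in block 142 (frames 2553444–2571425) with 11093 frames into that block.
The block's first minute is 1800 frames and the rest 1798 each; 11093 frames reaches minute 6, so 142 × 18 + 6 × 2 = 2568 labels have been skipped so far.
Adding those back, label number 2564537 + 2568 = 2567105 at 30 labels/s is 85570 s + 5 f = 23 h 46 min 10 s frame 5, i.e. 23:46:10;05.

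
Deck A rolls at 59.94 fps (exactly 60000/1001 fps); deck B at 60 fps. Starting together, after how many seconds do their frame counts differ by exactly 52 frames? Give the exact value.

13013/15 seconds

The gap grows by |60 − 60000/1001| = 60/1001 frames per second.
Time for a 52-frame gap: 52 ÷ (60/1001) = 13013/15 s.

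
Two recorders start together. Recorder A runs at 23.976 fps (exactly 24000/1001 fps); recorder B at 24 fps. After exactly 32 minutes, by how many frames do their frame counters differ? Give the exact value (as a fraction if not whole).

32 min = 1920 s.
A emits 24000/1001 × 1920 = 46080000/1001 frames; B emits 24 × 1920 = 46080.
Difference = 46080/1001 frames (≈ 46.0340); B is ahead of A.

46080/1001 frames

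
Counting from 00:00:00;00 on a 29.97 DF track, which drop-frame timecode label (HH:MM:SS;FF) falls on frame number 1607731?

14:54:04;21

Each 10-minute DF block holds 10 × 60 × 30 − 9 × 2 = 17982 frames. 1607731 ÷ 17982 → 89 full blocks, remainder 7333.
Within the partial block the first minute is 1800 frames and each further minute 1798, so 4 further minute boundaries passed. Total skipped labels = 18 × 89 + 2 × 4 = 1610.
Non-drop label index = 1607731 + 1610 = 1609341; at 30 labels/s that is 14:54:04:21, i.e. DF 14:54:04;21.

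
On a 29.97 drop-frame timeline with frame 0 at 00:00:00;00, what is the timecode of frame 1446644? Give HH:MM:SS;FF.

13:24:29;22

Ten DF minutes hold 17982 frames, so frame 1446644 lies in block 80 (frames 1438560–1456541) with 8084 frames into that block.
The block's first minute is 1800 frames and the rest 1798 each; 8084 frames reaches minute 4, so 80 × 18 + 4 × 2 = 1448 labels have been skipped so far.
Adding those back, label number 1446644 + 1448 = 1448092 at 30 labels/s is 48269 s + 22 f = 13 h 24 min 29 s frame 22, i.e. 13:24:29;22.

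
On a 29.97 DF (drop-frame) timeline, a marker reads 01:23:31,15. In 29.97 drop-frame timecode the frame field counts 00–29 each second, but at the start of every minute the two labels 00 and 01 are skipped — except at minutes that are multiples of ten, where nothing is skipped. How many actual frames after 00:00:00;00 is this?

Complete 10-minute blocks: 8, each 17982 frames → 143856.
Remaining 3 whole minutes in the current block: 1800 + 2 × 1798 = 5396 frames.
Within the current minute: 31 × 30 + 15 − 2 = 943 (labels ;00/;01 skipped at this minute). Total = 143856 + 5396 + 943 = 150195.

150195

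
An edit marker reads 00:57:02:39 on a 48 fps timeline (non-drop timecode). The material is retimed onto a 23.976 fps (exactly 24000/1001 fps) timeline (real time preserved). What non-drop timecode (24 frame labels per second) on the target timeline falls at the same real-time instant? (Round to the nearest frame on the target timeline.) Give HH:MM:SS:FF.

00:56:59:09

Source frame index: (0×3600 + 57×60 + 2) × 48 + 39 = 164295.
Real time: 164295 / (48) = 54765/16 s.
Target frame: (54765/16) × (24000/1001) = 82147500/1001 ≈ 82065.435 → 82065.
At 24 labels/s: frame 82065 → 00:56:59:09.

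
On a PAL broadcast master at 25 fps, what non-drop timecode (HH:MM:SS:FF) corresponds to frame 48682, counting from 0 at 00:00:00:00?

00:32:27:07

48682 ÷ 25 = 1947 full seconds, remainder 7 frames.
1947 s = 0 h 32 min 27 s.
Timecode: 00:32:27:07.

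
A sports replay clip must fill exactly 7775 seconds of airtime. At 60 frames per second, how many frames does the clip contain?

Frames = 7775 × 60 = 466500.

466500 frames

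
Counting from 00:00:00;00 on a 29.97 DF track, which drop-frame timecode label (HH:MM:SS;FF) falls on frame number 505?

00:00:16;25

Each 10-minute DF block holds 10 × 60 × 30 − 9 × 2 = 17982 frames. 505 ÷ 17982 → 0 full blocks, remainder 505.
Within the partial block the first minute is 1800 frames and each further minute 1798, so 0 further minute boundaries passed. Total skipped labels = 18 × 0 + 2 × 0 = 0.
Non-drop label index = 505 + 0 = 505; at 30 labels/s that is 00:00:16:25, i.e. DF 00:00:16;25.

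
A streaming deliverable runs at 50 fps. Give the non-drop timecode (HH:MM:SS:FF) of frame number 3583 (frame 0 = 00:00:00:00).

00:01:11:33

3583 ÷ 50 = 71 full seconds, remainder 33 frames.
71 s = 0 h 1 min 11 s.
Timecode: 00:01:11:33.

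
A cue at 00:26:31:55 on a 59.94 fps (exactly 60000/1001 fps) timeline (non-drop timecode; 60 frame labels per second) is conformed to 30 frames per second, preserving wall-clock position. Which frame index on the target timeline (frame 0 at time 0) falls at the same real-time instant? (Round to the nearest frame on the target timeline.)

frame 47805

Source frame index: (0×3600 + 26×60 + 31) × 60 + 55 = 95515.
Real time: 95515 / (60000/1001) = 19122103/12000 s.
Target frame: (19122103/12000) × (30) = 19122103/400 ≈ 47805.257 → 47805.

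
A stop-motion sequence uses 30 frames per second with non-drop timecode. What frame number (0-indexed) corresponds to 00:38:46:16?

frame 69796

Total seconds to the label: (0 × 3600 + 38 × 60 + 46) = 2326.
Frame index = 2326 × 30 + 16 = 69796.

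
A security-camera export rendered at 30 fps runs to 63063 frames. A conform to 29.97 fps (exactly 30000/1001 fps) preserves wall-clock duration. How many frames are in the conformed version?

Target frames = source frames × (target rate / source rate) = 63063 × (30000/1001)/(30) = 63063 × 1000/1001 = 63000.

63000 frames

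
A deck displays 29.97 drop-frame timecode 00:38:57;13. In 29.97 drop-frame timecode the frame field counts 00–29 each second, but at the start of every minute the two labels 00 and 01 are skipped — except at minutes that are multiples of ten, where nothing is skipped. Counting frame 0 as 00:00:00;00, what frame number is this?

Complete 10-minute blocks: 3, each 17982 frames → 53946.
Remaining 8 whole minutes in the current block: 1800 + 7 × 1798 = 14386 frames.
Within the current minute: 57 × 30 + 13 − 2 = 1721 (labels ;00/;01 skipped at this minute). Total = 53946 + 14386 + 1721 = 70053.

70053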